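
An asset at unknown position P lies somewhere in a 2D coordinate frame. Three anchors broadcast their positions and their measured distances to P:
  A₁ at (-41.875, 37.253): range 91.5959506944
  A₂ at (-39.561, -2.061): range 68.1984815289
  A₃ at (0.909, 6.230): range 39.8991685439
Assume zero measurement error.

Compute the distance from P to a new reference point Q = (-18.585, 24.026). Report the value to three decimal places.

65.958

eq1: (x + 41.875)² + (y − 37.253)² = 91.5959506944²
eq2: (x + 39.561)² + (y + 2.061)² = 68.1984815289²
eq3: (x − 0.909)² + (y − 6.230)² = 39.8991685439²
eq2−eq1, eq2−eq3 (x²,y² cancel):
  -4.628·x + 78.628·y = -2166.804109
  80.940·x + 16.582·y = 1529.407971
det = -4.628·16.582 − 78.628·80.940 = -6440.891816
x = (-2166.804109·16.582 − 78.628·1529.407971) / -6440.891816 = 24.248853
y = (-4.628·1529.407971 − -2166.804109·80.940) / -6440.891816 = -26.130391
|P − Q| = √((24.248853 − -18.585)² + (-26.130391 − 24.026)²) = 65.957581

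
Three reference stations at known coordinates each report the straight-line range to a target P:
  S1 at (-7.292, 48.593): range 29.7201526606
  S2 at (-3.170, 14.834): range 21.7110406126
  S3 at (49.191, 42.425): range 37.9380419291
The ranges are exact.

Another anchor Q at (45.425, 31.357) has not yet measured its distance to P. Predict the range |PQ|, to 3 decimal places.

31.494

eq1: (x + 7.292)² + (y − 48.593)² = 29.7201526606²
eq2: (x + 3.170)² + (y − 14.834)² = 21.7110406126²
eq3: (x − 49.191)² + (y − 42.425)² = 37.9380419291²
eq3−eq1, eq3−eq2 (x²,y² cancel):
  -112.966·x + 12.336·y = -1249.174642
  -104.722·x − 55.182·y = -3021.612909
det = -112.966·-55.182 − 12.336·-104.722 = 7525.540404
x = (-1249.174642·-55.182 − 12.336·-3021.612909) / 7525.540404 = 14.112817
y = (-112.966·-3021.612909 − -1249.174642·-104.722) / 7525.540404 = 27.974530
|P − Q| = √((14.112817 − 45.425)² + (27.974530 − 31.357)²) = 31.494348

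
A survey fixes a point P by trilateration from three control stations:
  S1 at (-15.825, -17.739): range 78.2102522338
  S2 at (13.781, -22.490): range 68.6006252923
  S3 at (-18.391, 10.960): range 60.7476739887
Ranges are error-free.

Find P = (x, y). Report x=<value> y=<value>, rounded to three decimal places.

x=32.991 y=43.366

eq1: (x + 15.825)² + (y + 17.739)² = 78.2102522338²
eq2: (x − 13.781)² + (y + 22.490)² = 68.6006252923²
eq3: (x + 18.391)² + (y − 10.960)² = 60.7476739887²
eq2−eq3, eq2−eq1 (x²,y² cancel):
  -64.344·x + 66.900·y = 778.400315
  -59.212·x + 9.502·y = -1541.411079
det = -64.344·9.502 − 66.900·-59.212 = 3349.886112
x = (778.400315·9.502 − 66.900·-1541.411079) / 3349.886112 = 32.991199
y = (-64.344·-1541.411079 − 778.400315·-59.212) / 3349.886112 = 43.366010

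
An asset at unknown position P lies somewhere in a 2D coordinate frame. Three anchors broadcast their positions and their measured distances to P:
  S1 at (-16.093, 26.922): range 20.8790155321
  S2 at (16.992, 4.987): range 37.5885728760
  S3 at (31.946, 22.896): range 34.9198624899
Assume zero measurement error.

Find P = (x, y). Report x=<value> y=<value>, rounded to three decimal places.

eq1: (x + 16.093)² + (y − 26.922)² = 20.8790155321²
eq2: (x − 16.992)² + (y − 4.987)² = 37.5885728760²
eq3: (x − 31.946)² + (y − 22.896)² = 34.9198624899²
eq3−eq1, eq3−eq2 (x²,y² cancel):
  -96.078·x + 8.052·y = 222.468508
  -29.908·x − 35.818·y = -1424.679514
det = -96.078·-35.818 − 8.052·-29.908 = 3682.141020
x = (222.468508·-35.818 − 8.052·-1424.679514) / 3682.141020 = 0.951387
y = (-96.078·-1424.679514 − 222.468508·-29.908) / 3682.141020 = 38.981111

x=0.951 y=38.981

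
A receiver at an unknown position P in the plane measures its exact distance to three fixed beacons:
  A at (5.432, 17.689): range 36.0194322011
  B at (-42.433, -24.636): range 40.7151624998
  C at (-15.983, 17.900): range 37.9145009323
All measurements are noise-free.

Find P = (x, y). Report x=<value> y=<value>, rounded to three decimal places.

eq1: (x − 5.432)² + (y − 17.689)² = 36.0194322011²
eq2: (x + 42.433)² + (y + 24.636)² = 40.7151624998²
eq3: (x + 15.983)² + (y − 17.900)² = 37.9145009323²
eq3−eq1, eq3−eq2 (x²,y² cancel):
  42.830·x − 0.422·y = -93.349059
  -52.900·x − 85.072·y = 1611.410620
det = 42.830·-85.072 − -0.422·-52.900 = -3665.957560
x = (-93.349059·-85.072 − -0.422·1611.410620) / -3665.957560 = -2.351747
y = (42.830·1611.410620 − -93.349059·-52.900) / -3665.957560 = -17.479349

x=-2.352 y=-17.479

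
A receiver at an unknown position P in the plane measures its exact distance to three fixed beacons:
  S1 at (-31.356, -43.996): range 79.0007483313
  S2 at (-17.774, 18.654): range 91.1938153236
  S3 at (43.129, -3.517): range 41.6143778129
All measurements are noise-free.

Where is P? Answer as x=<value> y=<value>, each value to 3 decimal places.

eq1: (x + 31.356)² + (y + 43.996)² = 79.0007483313²
eq2: (x + 17.774)² + (y − 18.654)² = 91.1938153236²
eq3: (x − 43.129)² + (y + 3.517)² = 41.6143778129²
eq2−eq3, eq2−eq1 (x²,y² cancel):
  121.806·x − 44.342·y = 7793.148651
  -27.164·x − 125.300·y = 4330.153676
det = 121.806·-125.300 − -44.342·-27.164 = -16466.797888
x = (7793.148651·-125.300 − -44.342·4330.153676) / -16466.797888 = 47.639733
y = (121.806·4330.153676 − 7793.148651·-27.164) / -16466.797888 = -44.886188

x=47.640 y=-44.886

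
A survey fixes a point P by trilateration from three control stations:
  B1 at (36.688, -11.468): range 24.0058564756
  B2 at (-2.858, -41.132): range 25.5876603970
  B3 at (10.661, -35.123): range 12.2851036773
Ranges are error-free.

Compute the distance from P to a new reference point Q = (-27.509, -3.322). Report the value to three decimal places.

48.603

eq1: (x − 36.688)² + (y + 11.468)² = 24.0058564756²
eq2: (x + 2.858)² + (y + 41.132)² = 25.5876603970²
eq3: (x − 10.661)² + (y + 35.123)² = 12.2851036773²
eq1−eq2, eq1−eq3 (x²,y² cancel):
  -79.092·x − 59.328·y = 144.038001
  -52.054·x − 47.310·y = 295.115055
det = -79.092·-47.310 − -59.328·-52.054 = 653.582808
x = (144.038001·-47.310 − -59.328·295.115055) / 653.582808 = 16.362346
y = (-79.092·295.115055 − 144.038001·-52.054) / 653.582808 = -24.240977
|P − Q| = √((16.362346 − -27.509)² + (-24.240977 − -3.322)²) = 48.603484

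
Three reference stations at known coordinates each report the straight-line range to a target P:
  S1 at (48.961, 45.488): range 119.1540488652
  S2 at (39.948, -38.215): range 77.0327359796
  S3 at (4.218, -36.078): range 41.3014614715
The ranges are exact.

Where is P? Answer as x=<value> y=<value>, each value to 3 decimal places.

x=-37.074 y=-36.948

eq1: (x − 48.961)² + (y − 45.488)² = 119.1540488652²
eq2: (x − 39.948)² + (y + 38.215)² = 77.0327359796²
eq3: (x − 4.218)² + (y + 36.078)² = 41.3014614715²
eq2−eq3, eq2−eq1 (x²,y² cancel):
  -71.460·x + 4.274·y = 2491.416372
  18.026·x + 167.406·y = -6853.536212
det = -71.460·167.406 − 4.274·18.026 = -12039.875884
x = (2491.416372·167.406 − 4.274·-6853.536212) / -12039.875884 = -37.074308
y = (-71.460·-6853.536212 − 2491.416372·18.026) / -12039.875884 = -36.947509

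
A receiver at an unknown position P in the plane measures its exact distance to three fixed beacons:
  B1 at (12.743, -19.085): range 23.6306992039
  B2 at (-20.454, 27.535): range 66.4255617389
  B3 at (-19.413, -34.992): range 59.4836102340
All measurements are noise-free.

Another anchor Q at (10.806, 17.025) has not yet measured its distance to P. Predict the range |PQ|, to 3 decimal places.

35.786

eq1: (x − 12.743)² + (y + 19.085)² = 23.6306992039²
eq2: (x + 20.454)² + (y − 27.535)² = 66.4255617389²
eq3: (x + 19.413)² + (y + 34.992)² = 59.4836102340²
eq1−eq2, eq1−eq3 (x²,y² cancel):
  -66.394·x + 93.240·y = -3204.024240
  -64.312·x − 31.814·y = -1905.206583
det = -66.394·-31.814 − 93.240·-64.312 = 8108.709596
x = (-3204.024240·-31.814 − 93.240·-1905.206583) / 8108.709596 = 34.478271
y = (-66.394·-1905.206583 − -3204.024240·-64.312) / 8108.709596 = -9.812032
|P − Q| = √((34.478271 − 10.806)² + (-9.812032 − 17.025)²) = 35.785510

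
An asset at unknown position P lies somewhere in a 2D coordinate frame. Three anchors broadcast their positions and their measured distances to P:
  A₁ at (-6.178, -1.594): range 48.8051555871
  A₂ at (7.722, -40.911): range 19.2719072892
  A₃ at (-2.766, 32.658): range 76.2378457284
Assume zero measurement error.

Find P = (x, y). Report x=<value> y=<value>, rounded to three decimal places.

eq1: (x + 6.178)² + (y + 1.594)² = 48.8051555871²
eq2: (x − 7.722)² + (y + 40.911)² = 19.2719072892²
eq3: (x + 2.766)² + (y − 32.658)² = 76.2378457284²
eq1−eq2, eq1−eq3 (x²,y² cancel):
  27.800·x − 78.634·y = 3703.167486
  6.824·x + 68.504·y = -2396.778709
det = 27.800·68.504 − -78.634·6.824 = 2441.009616
x = (3703.167486·68.504 − -78.634·-2396.778709) / 2441.009616 = 26.715785
y = (27.800·-2396.778709 − 3703.167486·6.824) / 2441.009616 = -37.648710

x=26.716 y=-37.649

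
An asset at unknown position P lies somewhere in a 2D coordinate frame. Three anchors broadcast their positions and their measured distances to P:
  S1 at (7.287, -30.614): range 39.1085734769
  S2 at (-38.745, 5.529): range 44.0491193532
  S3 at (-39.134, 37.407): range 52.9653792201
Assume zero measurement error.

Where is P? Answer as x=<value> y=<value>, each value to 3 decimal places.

x=5.208 y=8.439

eq1: (x − 7.287)² + (y + 30.614)² = 39.1085734769²
eq2: (x + 38.745)² + (y − 5.529)² = 44.0491193532²
eq3: (x + 39.134)² + (y − 37.407)² = 52.9653792201²
eq2−eq3, eq2−eq1 (x²,y² cancel):
  -0.778·x + 63.756·y = 534.002259
  92.064·x − 72.286·y = -130.583105
det = -0.778·-72.286 − 63.756·92.064 = -5813.393876
x = (534.002259·-72.286 − 63.756·-130.583105) / -5813.393876 = 5.207875
y = (-0.778·-130.583105 − 534.002259·92.064) / -5813.393876 = 8.439268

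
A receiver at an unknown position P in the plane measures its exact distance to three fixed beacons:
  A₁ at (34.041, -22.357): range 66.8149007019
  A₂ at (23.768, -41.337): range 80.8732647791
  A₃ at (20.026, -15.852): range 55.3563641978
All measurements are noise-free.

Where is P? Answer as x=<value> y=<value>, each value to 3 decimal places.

eq1: (x − 34.041)² + (y + 22.357)² = 66.8149007019²
eq2: (x − 23.768)² + (y + 41.337)² = 80.8732647791²
eq3: (x − 20.026)² + (y + 15.852)² = 55.3563641978²
eq3−eq1, eq3−eq2 (x²,y² cancel):
  28.030·x − 13.010·y = -393.605349
  7.484·x − 50.970·y = -1854.819086
det = 28.030·-50.970 − -13.010·7.484 = -1331.322260
x = (-393.605349·-50.970 − -13.010·-1854.819086) / -1331.322260 = 3.056459
y = (28.030·-1854.819086 − -393.605349·7.484) / -1331.322260 = 36.839192

x=3.056 y=36.839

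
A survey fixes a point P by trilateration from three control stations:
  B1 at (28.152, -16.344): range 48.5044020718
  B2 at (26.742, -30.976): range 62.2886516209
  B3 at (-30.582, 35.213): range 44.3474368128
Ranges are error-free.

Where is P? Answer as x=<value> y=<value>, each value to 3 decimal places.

eq1: (x − 28.152)² + (y + 16.344)² = 48.5044020718²
eq2: (x − 26.742)² + (y + 30.976)² = 62.2886516209²
eq3: (x + 30.582)² + (y − 35.213)² = 44.3474368128²
eq3−eq2, eq3−eq1 (x²,y² cancel):
  114.648·x − 132.378·y = -2413.747922
  117.468·x − 103.114·y = -1501.534521
det = 114.648·-103.114 − -132.378·117.468 = 3728.365032
x = (-2413.747922·-103.114 − -132.378·-1501.534521) / 3728.365032 = 13.443176
y = (114.648·-1501.534521 − -2413.747922·117.468) / 3728.365032 = 29.876423

x=13.443 y=29.876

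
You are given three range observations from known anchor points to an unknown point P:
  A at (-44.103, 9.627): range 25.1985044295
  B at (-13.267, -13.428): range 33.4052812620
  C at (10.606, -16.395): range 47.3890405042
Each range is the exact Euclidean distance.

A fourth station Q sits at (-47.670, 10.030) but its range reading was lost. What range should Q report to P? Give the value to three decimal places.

28.402

eq1: (x + 44.103)² + (y − 9.627)² = 25.1985044295²
eq2: (x + 13.267)² + (y + 13.428)² = 33.4052812620²
eq3: (x − 10.606)² + (y + 16.395)² = 47.3890405042²
eq2−eq1, eq2−eq3 (x²,y² cancel):
  -61.672·x + 46.110·y = 2162.377456
  47.746·x − 5.934·y = -1104.849556
det = -61.672·-5.934 − 46.110·47.746 = -1835.606412
x = (2162.377456·-5.934 − 46.110·-1104.849556) / -1835.606412 = -20.763201
y = (-61.672·-1104.849556 − 2162.377456·47.746) / -1835.606412 = 19.125338
|P − Q| = √((-20.763201 − -47.670)² + (19.125338 − 10.030)²) = 28.402482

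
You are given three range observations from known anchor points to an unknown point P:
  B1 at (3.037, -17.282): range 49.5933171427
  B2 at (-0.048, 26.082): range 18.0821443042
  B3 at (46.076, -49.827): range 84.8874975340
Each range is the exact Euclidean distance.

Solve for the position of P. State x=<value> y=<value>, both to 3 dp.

eq1: (x − 3.037)² + (y + 17.282)² = 49.5933171427²
eq2: (x + 0.048)² + (y − 26.082)² = 18.0821443042²
eq3: (x − 46.076)² + (y + 49.827)² = 84.8874975340²
eq1−eq2, eq1−eq3 (x²,y² cancel):
  -6.170·x + 86.728·y = 2504.915298
  86.078·x − 65.090·y = -448.553320
det = -6.170·-65.090 − 86.728·86.078 = -7063.767484
x = (2504.915298·-65.090 − 86.728·-448.553320) / -7063.767484 = 17.574588
y = (-6.170·-448.553320 − 2504.915298·86.078) / -7063.767484 = 30.132720

x=17.575 y=30.133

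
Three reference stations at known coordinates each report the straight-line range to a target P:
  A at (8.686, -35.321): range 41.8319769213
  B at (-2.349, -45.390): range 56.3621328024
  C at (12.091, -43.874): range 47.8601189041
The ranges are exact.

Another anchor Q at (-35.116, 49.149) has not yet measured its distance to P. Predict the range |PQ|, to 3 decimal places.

82.170

eq1: (x − 8.686)² + (y + 35.321)² = 41.8319769213²
eq2: (x + 2.349)² + (y + 45.390)² = 56.3621328024²
eq3: (x − 12.091)² + (y + 43.874)² = 47.8601189041²
eq1−eq2, eq1−eq3 (x²,y² cancel):
  -22.070·x − 20.138·y = -684.025457
  6.810·x − 17.106·y = 207.423832
det = -22.070·-17.106 − -20.138·6.810 = 514.669200
x = (-684.025457·-17.106 − -20.138·207.423832) / 514.669200 = 30.850963
y = (-22.070·207.423832 − -684.025457·6.810) / 514.669200 = 0.156157
|P − Q| = √((30.850963 − -35.116)² + (0.156157 − 49.149)²) = 82.170182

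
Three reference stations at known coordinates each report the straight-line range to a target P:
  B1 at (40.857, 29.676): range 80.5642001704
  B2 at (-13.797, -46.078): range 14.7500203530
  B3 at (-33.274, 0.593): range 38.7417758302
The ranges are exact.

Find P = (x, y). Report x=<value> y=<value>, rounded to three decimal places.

x=-11.568 y=-31.497

eq1: (x − 40.857)² + (y − 29.676)² = 80.5642001704²
eq2: (x + 13.797)² + (y + 46.078)² = 14.7500203530²
eq3: (x + 33.274)² + (y − 0.593)² = 38.7417758302²
eq3−eq2, eq3−eq1 (x²,y² cancel):
  38.954·x − 93.342·y = 2489.390662
  148.262·x + 58.166·y = -3547.216455
det = 38.954·58.166 − -93.342·148.262 = 16104.869968
x = (2489.390662·58.166 − -93.342·-3547.216455) / 16104.869968 = -11.568326
y = (38.954·-3547.216455 − 2489.390662·148.262) / 16104.869968 = -31.497324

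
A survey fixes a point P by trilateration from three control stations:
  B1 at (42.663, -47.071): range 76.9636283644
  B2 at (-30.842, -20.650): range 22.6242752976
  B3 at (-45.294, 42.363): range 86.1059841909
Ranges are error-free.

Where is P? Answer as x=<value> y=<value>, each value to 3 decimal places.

x=-34.194 y=-43.025

eq1: (x − 42.663)² + (y + 47.071)² = 76.9636283644²
eq2: (x + 30.842)² + (y + 20.650)² = 22.6242752976²
eq3: (x + 45.294)² + (y − 42.363)² = 86.1059841909²
eq2−eq3, eq2−eq1 (x²,y² cancel):
  -28.904·x + 126.026·y = -4433.863940
  147.010·x − 52.842·y = -2753.383112
det = -28.904·-52.842 − 126.026·147.010 = -16999.737092
x = (-4433.863940·-52.842 − 126.026·-2753.383112) / -16999.737092 = -34.194182
y = (-28.904·-2753.383112 − -4433.863940·147.010) / -16999.737092 = -43.024555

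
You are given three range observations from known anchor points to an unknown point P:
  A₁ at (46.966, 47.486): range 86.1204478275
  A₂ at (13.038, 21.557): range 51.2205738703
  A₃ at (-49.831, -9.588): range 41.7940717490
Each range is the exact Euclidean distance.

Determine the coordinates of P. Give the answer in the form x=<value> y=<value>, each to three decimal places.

eq1: (x − 46.966)² + (y − 47.486)² = 86.1204478275²
eq2: (x − 13.038)² + (y − 21.557)² = 51.2205738703²
eq3: (x + 49.831)² + (y + 9.588)² = 41.7940717490²
eq1−eq3, eq1−eq2 (x²,y² cancel):
  -193.594·x − 114.148·y = 3784.320054
  -67.856·x − 51.858·y = 967.152687
det = -193.594·-51.858 − -114.148·-67.856 = 2293.770964
x = (3784.320054·-51.858 − -114.148·967.152687) / 2293.770964 = -37.426895
y = (-193.594·967.152687 − 3784.320054·-67.856) / 2293.770964 = 30.322933

x=-37.427 y=30.323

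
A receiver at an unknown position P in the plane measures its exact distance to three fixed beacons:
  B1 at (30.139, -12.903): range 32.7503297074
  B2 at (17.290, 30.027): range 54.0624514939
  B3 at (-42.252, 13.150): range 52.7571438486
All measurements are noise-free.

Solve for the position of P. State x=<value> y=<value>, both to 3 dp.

x=-1.696 y=-20.592

eq1: (x − 30.139)² + (y + 12.903)² = 32.7503297074²
eq2: (x − 17.290)² + (y − 30.027)² = 54.0624514939²
eq3: (x + 42.252)² + (y − 13.150)² = 52.7571438486²
eq1−eq3, eq1−eq2 (x²,y² cancel):
  -144.782·x + 52.106·y = -827.424857
  -25.698·x + 85.860·y = -1724.446467
det = -144.782·85.860 − 52.106·-25.698 = -11091.962532
x = (-827.424857·85.860 − 52.106·-1724.446467) / -11091.962532 = -1.695941
y = (-144.782·-1724.446467 − -827.424857·-25.698) / -11091.962532 = -20.591996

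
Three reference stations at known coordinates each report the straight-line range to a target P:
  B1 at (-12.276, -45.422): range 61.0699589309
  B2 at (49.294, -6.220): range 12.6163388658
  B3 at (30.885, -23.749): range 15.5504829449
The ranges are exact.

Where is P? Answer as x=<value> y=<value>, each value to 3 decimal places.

eq1: (x + 12.276)² + (y + 45.422)² = 61.0699589309²
eq2: (x − 49.294)² + (y + 6.220)² = 12.6163388658²
eq3: (x − 30.885)² + (y + 23.749)² = 15.5504829449²
eq1−eq3, eq1−eq2 (x²,y² cancel):
  86.322·x + 43.346·y = 2791.762330
  123.140·x + 78.404·y = 3825.096453
det = 86.322·78.404 − 43.346·123.140 = 1430.363648
x = (2791.762330·78.404 − 43.346·3825.096453) / 1430.363648 = 37.111334
y = (86.322·3825.096453 − 2791.762330·123.140) / 1430.363648 = -9.499429

x=37.111 y=-9.499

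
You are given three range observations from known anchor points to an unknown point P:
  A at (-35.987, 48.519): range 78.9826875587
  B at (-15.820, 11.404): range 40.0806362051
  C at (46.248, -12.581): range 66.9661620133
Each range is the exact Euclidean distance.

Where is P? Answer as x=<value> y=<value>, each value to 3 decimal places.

x=-18.782 y=-28.567

eq1: (x + 35.987)² + (y − 48.519)² = 78.9826875587²
eq2: (x + 15.820)² + (y − 11.404)² = 40.0806362051²
eq3: (x − 46.248)² + (y + 12.581)² = 66.9661620133²
eq3−eq2, eq3−eq1 (x²,y² cancel):
  -124.136·x + 47.970·y = 961.174007
  -164.470·x + 122.200·y = -401.799614
det = -124.136·122.200 − 47.970·-164.470 = -7279.793300
x = (961.174007·122.200 − 47.970·-401.799614) / -7279.793300 = -18.782098
y = (-124.136·-401.799614 − 961.174007·-164.470) / -7279.793300 = -28.567032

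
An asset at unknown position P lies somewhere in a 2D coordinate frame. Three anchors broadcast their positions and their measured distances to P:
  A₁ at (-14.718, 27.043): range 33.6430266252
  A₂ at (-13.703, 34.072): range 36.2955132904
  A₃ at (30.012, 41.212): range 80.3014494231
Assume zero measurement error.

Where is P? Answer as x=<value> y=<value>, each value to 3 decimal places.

eq1: (x + 14.718)² + (y − 27.043)² = 33.6430266252²
eq2: (x + 13.703)² + (y − 34.072)² = 36.2955132904²
eq3: (x − 30.012)² + (y − 41.212)² = 80.3014494231²
eq1−eq2, eq1−eq3 (x²,y² cancel):
  2.030·x + 14.058·y = 215.218975
  89.460·x + 28.338·y = -3665.263824
det = 2.030·28.338 − 14.058·89.460 = -1200.102540
x = (215.218975·28.338 − 14.058·-3665.263824) / -1200.102540 = -48.016859
y = (2.030·-3665.263824 − 215.218975·89.460) / -1200.102540 = 22.243079

x=-48.017 y=22.243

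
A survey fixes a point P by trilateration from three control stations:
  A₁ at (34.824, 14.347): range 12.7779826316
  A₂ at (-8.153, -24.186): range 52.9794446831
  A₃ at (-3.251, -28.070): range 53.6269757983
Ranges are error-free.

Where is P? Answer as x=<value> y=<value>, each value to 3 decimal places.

eq1: (x − 34.824)² + (y − 14.347)² = 12.7779826316²
eq2: (x + 8.153)² + (y + 24.186)² = 52.9794446831²
eq3: (x + 3.251)² + (y + 28.070)² = 53.6269757983²
eq2−eq1, eq2−eq3 (x²,y² cancel):
  85.954·x + 77.066·y = 3410.658099
  9.804·x − 7.768·y = 78.028922
det = 85.954·-7.768 − 77.066·9.804 = -1423.245736
x = (3410.658099·-7.768 − 77.066·78.028922) / -1423.245736 = 22.840307
y = (85.954·78.028922 − 3410.658099·9.804) / -1423.245736 = 18.781854

x=22.840 y=18.782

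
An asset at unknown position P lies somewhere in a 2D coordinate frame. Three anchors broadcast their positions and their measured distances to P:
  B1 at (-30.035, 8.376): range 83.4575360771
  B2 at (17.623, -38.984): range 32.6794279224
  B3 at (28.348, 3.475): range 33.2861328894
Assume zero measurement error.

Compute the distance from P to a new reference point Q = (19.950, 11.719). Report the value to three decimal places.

44.867

eq1: (x + 30.035)² + (y − 8.376)² = 83.4575360771²
eq2: (x − 17.623)² + (y + 38.984)² = 32.6794279224²
eq3: (x − 28.348)² + (y − 3.475)² = 33.2861328894²
eq1−eq3, eq1−eq2 (x²,y² cancel):
  116.766·x − 9.802·y = 5700.619813
  95.316·x − 94.720·y = 6755.279103
det = 116.766·-94.720 − -9.802·95.316 = -10125.788088
x = (5700.619813·-94.720 − -9.802·6755.279103) / -10125.788088 = 46.786231
y = (116.766·6755.279103 − 5700.619813·95.316) / -10125.788088 = -24.237782
|P − Q| = √((46.786231 − 19.950)² + (-24.237782 − 11.719)²) = 44.867287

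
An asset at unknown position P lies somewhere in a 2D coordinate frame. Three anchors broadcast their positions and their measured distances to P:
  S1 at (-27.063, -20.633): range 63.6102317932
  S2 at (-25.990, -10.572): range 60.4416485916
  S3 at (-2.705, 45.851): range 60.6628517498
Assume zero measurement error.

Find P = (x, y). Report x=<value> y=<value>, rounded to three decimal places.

x=33.912 y=-2.514

eq1: (x + 27.063)² + (y + 20.633)² = 63.6102317932²
eq2: (x + 25.990)² + (y + 10.572)² = 60.4416485916²
eq3: (x + 2.705)² + (y − 45.851)² = 60.6628517498²
eq2−eq3, eq2−eq1 (x²,y² cancel):
  46.570·x + 112.846·y = 1295.595244
  -2.146·x − 20.122·y = -22.189330
det = 46.570·-20.122 − 112.846·-2.146 = -694.914024
x = (1295.595244·-20.122 − 112.846·-22.189330) / -694.914024 = 33.912095
y = (46.570·-22.189330 − 1295.595244·-2.146) / -694.914024 = -2.513966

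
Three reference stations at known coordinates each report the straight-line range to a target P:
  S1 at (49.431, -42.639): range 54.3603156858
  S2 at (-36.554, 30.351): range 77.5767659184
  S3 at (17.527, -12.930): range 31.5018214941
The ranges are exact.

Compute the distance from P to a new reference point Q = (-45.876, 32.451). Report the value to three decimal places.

87.127

eq1: (x − 49.431)² + (y + 42.639)² = 54.3603156858²
eq2: (x + 36.554)² + (y − 30.351)² = 77.5767659184²
eq3: (x − 17.527)² + (y + 12.930)² = 31.5018214941²
eq1−eq3, eq1−eq2 (x²,y² cancel):
  -63.808·x + 59.418·y = -1824.448289
  -171.970·x + 145.980·y = -5067.240654
det = -63.808·145.980 − 59.418·-171.970 = 903.421620
x = (-1824.448289·145.980 − 59.418·-5067.240654) / 903.421620 = 38.467470
y = (-63.808·-5067.240654 − -1824.448289·-171.970) / 903.421620 = 10.604262
|P − Q| = √((38.467470 − -45.876)² + (10.604262 − 32.451)²) = 87.126924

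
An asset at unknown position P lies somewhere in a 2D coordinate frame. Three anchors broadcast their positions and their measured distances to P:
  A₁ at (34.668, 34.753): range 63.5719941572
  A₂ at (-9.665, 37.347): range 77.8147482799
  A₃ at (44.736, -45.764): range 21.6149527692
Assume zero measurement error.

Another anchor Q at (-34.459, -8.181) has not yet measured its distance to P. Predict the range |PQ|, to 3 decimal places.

69.013

eq1: (x − 34.668)² + (y − 34.753)² = 63.5719941572²
eq2: (x + 9.665)² + (y − 37.347)² = 77.8147482799²
eq3: (x − 44.736)² + (y + 45.764)² = 21.6149527692²
eq1−eq3, eq1−eq2 (x²,y² cancel):
  20.136·x − 161.034·y = 5260.204417
  -88.666·x + 5.188·y = -2935.167208
det = 20.136·5.188 − -161.034·-88.666 = -14173.775076
x = (5260.204417·5.188 − -161.034·-2935.167208) / -14173.775076 = 31.422241
y = (20.136·-2935.167208 − 5260.204417·-88.666) / -14173.775076 = -28.736082
|P − Q| = √((31.422241 − -34.459)² + (-28.736082 − -8.181)²) = 69.013399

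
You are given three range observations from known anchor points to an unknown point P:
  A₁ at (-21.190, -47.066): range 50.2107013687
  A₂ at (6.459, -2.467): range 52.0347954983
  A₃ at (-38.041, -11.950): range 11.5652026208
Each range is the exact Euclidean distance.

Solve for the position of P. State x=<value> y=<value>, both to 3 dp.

x=-45.571 y=-3.172

eq1: (x + 21.190)² + (y + 47.066)² = 50.2107013687²
eq2: (x − 6.459)² + (y + 2.467)² = 52.0347954983²
eq3: (x + 38.041)² + (y + 11.950)² = 11.5652026208²
eq2−eq3, eq2−eq1 (x²,y² cancel):
  -89.000·x − 18.966·y = 4115.981442
  -55.298·x − 89.198·y = 2802.925097
det = -89.000·-89.198 − -18.966·-55.298 = 6889.840132
x = (4115.981442·-89.198 − -18.966·2802.925097) / 6889.840132 = -45.571019
y = (-89.000·2802.925097 − 4115.981442·-55.298) / 6889.840132 = -3.172032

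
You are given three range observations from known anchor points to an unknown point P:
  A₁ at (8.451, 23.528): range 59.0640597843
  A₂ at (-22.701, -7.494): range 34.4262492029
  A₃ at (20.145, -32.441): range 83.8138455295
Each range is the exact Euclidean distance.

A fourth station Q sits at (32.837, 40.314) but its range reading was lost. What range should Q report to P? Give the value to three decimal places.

86.801

eq1: (x − 8.451)² + (y − 23.528)² = 59.0640597843²
eq2: (x + 22.701)² + (y + 7.494)² = 34.4262492029²
eq3: (x − 20.145)² + (y + 32.441)² = 83.8138455295²
eq3−eq2, eq3−eq1 (x²,y² cancel):
  -85.692·x + 49.894·y = 4952.849999
  -23.388·x + 111.938·y = 2702.944223
det = -85.692·111.938 − 49.894·-23.388 = -8425.270224
x = (4952.849999·111.938 − 49.894·2702.944223) / -8425.270224 = -49.796791
y = (-85.692·2702.944223 − 4952.849999·-23.388) / -8425.270224 = 13.742401
|P − Q| = √((-49.796791 − 32.837)² + (13.742401 − 40.314)²) = 86.800883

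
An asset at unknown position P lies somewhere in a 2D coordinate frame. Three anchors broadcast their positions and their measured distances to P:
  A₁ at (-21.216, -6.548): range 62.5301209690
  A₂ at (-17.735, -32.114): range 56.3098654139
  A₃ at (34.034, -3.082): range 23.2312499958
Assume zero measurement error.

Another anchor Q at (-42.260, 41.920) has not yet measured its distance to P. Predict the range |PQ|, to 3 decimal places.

eq1: (x + 21.216)² + (y + 6.548)² = 62.5301209690²
eq2: (x + 17.735)² + (y + 32.114)² = 56.3098654139²
eq3: (x − 34.034)² + (y + 3.082)² = 23.2312499958²
eq3−eq1, eq3−eq2 (x²,y² cancel):
  -110.500·x − 6.932·y = -4045.141972
  -103.538·x − 58.064·y = -2453.082626
det = -110.500·-58.064 − -6.932·-103.538 = 5698.346584
x = (-4045.141972·-58.064 − -6.932·-2453.082626) / 5698.346584 = 38.234311
y = (-110.500·-2453.082626 − -4045.141972·-103.538) / 5698.346584 = -25.930378
|P − Q| = √((38.234311 − -42.260)² + (-25.930378 − 41.920)²) = 105.275865

105.276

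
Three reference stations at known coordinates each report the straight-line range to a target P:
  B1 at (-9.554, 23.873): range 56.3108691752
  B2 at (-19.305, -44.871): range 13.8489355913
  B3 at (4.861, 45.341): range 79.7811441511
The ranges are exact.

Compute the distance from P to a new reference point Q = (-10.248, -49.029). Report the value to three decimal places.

eq1: (x + 9.554)² + (y − 23.873)² = 56.3108691752²
eq2: (x + 19.305)² + (y + 44.871)² = 13.8489355913²
eq3: (x − 4.861)² + (y − 45.341)² = 79.7811441511²
eq1−eq2, eq1−eq3 (x²,y² cancel):
  -19.502·x − 137.488·y = 4704.011591
  28.830·x + 42.936·y = -1775.880418
det = -19.502·42.936 − -137.488·28.830 = 3126.441168
x = (4704.011591·42.936 − -137.488·-1775.880418) / 3126.441168 = -13.494834
y = (-19.502·-1775.880418 − 4704.011591·28.830) / 3126.441168 = -32.299803
|P − Q| = √((-13.494834 − -10.248)² + (-32.299803 − -49.029)²) = 17.041360

17.041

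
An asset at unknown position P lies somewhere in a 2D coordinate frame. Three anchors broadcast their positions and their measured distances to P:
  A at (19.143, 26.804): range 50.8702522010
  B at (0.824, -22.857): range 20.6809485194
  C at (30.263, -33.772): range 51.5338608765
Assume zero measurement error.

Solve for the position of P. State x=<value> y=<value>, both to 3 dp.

eq1: (x − 19.143)² + (y − 26.804)² = 50.8702522010²
eq2: (x − 0.824)² + (y + 22.857)² = 20.6809485194²
eq3: (x − 30.263)² + (y + 33.772)² = 51.5338608765²
eq2−eq3, eq2−eq1 (x²,y² cancel):
  58.878·x − 21.830·y = -694.761457
  36.638·x + 99.322·y = -1598.293487
det = 58.878·99.322 − -21.830·36.638 = 6647.688256
x = (-694.761457·99.322 − -21.830·-1598.293487) / 6647.688256 = -15.628868
y = (58.878·-1598.293487 − -694.761457·36.638) / 6647.688256 = -10.326846

x=-15.629 y=-10.327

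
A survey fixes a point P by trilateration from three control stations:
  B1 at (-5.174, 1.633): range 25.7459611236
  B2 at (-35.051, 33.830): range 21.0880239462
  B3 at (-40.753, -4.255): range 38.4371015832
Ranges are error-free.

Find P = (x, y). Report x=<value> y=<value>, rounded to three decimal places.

eq1: (x + 5.174)² + (y − 1.633)² = 25.7459611236²
eq2: (x + 35.051)² + (y − 33.830)² = 21.0880239462²
eq3: (x + 40.753)² + (y + 4.255)² = 38.4371015832²
eq2−eq3, eq2−eq1 (x²,y² cancel):
  -11.404·x − 76.170·y = -1726.835491
  59.754·x − 64.394·y = -2561.754296
det = -11.404·-64.394 − -76.170·59.754 = 5285.811356
x = (-1726.835491·-64.394 − -76.170·-2561.754296) / 5285.811356 = -15.878542
y = (-11.404·-2561.754296 − -1726.835491·59.754) / 5285.811356 = 25.048108

x=-15.879 y=25.048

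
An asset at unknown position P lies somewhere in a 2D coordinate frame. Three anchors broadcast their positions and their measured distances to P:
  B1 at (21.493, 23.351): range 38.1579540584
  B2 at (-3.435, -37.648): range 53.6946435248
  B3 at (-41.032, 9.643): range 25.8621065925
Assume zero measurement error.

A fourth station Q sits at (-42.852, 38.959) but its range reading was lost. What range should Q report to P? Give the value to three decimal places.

36.485

eq1: (x − 21.493)² + (y − 23.351)² = 38.1579540584²
eq2: (x + 3.435)² + (y + 37.648)² = 53.6946435248²
eq3: (x + 41.032)² + (y − 9.643)² = 25.8621065925²
eq2−eq1, eq2−eq3 (x²,y² cancel):
  49.856·x + 121.998·y = 1005.132406
  -75.194·x + 94.582·y = 2561.707530
det = 49.856·94.582 − 121.998·-75.194 = 13888.997804
x = (1005.132406·94.582 − 121.998·2561.707530) / 13888.997804 = -15.656692
y = (49.856·2561.707530 − 1005.132406·-75.194) / 13888.997804 = 14.637227
|P − Q| = √((-15.656692 − -42.852)² + (14.637227 − 38.959)²) = 36.484701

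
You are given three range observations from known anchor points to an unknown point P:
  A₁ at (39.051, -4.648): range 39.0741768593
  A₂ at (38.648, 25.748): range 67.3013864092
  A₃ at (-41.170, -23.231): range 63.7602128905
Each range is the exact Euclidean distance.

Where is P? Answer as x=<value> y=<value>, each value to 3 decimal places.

x=20.588 y=-39.085

eq1: (x − 39.051)² + (y + 4.648)² = 39.0741768593²
eq2: (x − 38.648)² + (y − 25.748)² = 67.3013864092²
eq3: (x + 41.170)² + (y + 23.231)² = 63.7602128905²
eq2−eq3, eq2−eq1 (x²,y² cancel):
  -159.636·x − 97.958·y = 542.132718
  0.806·x − 60.792·y = 2392.642412
det = -159.636·-60.792 − -97.958·0.806 = 9783.545860
x = (542.132718·-60.792 − -97.958·2392.642412) / 9783.545860 = 20.587744
y = (-159.636·2392.642412 − 542.132718·0.806) / 9783.545860 = -39.084891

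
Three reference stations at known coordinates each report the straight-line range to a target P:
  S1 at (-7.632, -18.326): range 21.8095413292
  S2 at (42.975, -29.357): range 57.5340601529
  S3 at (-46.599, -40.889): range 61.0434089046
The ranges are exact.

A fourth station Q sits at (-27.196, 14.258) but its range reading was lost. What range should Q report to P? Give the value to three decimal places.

25.290

eq1: (x + 7.632)² + (y + 18.326)² = 21.8095413292²
eq2: (x − 42.975)² + (y + 29.357)² = 57.5340601529²
eq3: (x + 46.599)² + (y + 40.889)² = 61.0434089046²
eq1−eq3, eq1−eq2 (x²,y² cancel):
  -77.934·x − 45.126·y = 198.645744
  101.214·x − 22.062·y = -519.917611
det = -77.934·-22.062 − -45.126·101.214 = 6286.762872
x = (198.645744·-22.062 − -45.126·-519.917611) / 6286.762872 = -4.429040
y = (-77.934·-519.917611 − 198.645744·101.214) / 6286.762872 = 3.247065
|P − Q| = √((-4.429040 − -27.196)² + (3.247065 − 14.258)²) = 25.289823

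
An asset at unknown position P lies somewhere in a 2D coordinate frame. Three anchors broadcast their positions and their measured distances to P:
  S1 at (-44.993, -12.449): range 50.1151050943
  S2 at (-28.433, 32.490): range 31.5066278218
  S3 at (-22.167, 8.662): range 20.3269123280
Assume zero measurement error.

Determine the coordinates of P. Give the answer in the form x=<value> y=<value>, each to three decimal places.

x=-2.658 y=14.370

eq1: (x + 44.993)² + (y + 12.449)² = 50.1151050943²
eq2: (x + 28.433)² + (y − 32.490)² = 31.5066278218²
eq3: (x + 22.167)² + (y − 8.662)² = 20.3269123280²
eq2−eq1, eq2−eq3 (x²,y² cancel):
  -33.120·x − 89.878·y = -1203.544101
  12.532·x − 47.656·y = -718.145224
det = -33.120·-47.656 − -89.878·12.532 = 2704.717816
x = (-1203.544101·-47.656 − -89.878·-718.145224) / 2704.717816 = -2.658081
y = (-33.120·-718.145224 − -1203.544101·12.532) / 2704.717816 = 14.370366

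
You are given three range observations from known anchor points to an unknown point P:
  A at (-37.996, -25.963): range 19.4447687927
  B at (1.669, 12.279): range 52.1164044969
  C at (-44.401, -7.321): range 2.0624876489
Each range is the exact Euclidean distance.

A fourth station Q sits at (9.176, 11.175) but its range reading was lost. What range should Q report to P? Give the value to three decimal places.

eq1: (x + 37.996)² + (y + 25.963)² = 19.4447687927²
eq2: (x − 1.669)² + (y − 12.279)² = 52.1164044969²
eq3: (x + 44.401)² + (y + 7.321)² = 2.0624876489²
eq3−eq2, eq3−eq1 (x²,y² cancel):
  92.140·x + 39.200·y = -4583.352202
  12.810·x − 37.284·y = -281.117635
det = 92.140·-37.284 − 39.200·12.810 = -3937.499760
x = (-4583.352202·-37.284 − 39.200·-281.117635) / -3937.499760 = -46.198229
y = (92.140·-281.117635 − -4583.352202·12.810) / -3937.499760 = -8.332842
|P − Q| = √((-46.198229 − 9.176)² + (-8.332842 − 11.175)²) = 58.709975

58.710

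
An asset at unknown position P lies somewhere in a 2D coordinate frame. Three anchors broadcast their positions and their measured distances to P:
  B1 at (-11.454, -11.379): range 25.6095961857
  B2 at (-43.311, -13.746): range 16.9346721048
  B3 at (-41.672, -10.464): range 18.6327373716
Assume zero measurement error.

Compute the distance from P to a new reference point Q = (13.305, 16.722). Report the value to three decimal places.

eq1: (x + 11.454)² + (y + 11.379)² = 25.6095961857²
eq2: (x + 43.311)² + (y + 13.746)² = 16.9346721048²
eq3: (x + 41.672)² + (y + 10.464)² = 18.6327373716²
eq2−eq1, eq2−eq3 (x²,y² cancel):
  63.714·x + 4.734·y = -2173.187777
  3.278·x + 6.564·y = -279.140140
det = 63.714·6.564 − 4.734·3.278 = 402.700644
x = (-2173.187777·6.564 − 4.734·-279.140140) / 402.700644 = -32.141382
y = (63.714·-279.140140 − -2173.187777·3.278) / 402.700644 = -26.474816
|P − Q| = √((-32.141382 − 13.305)² + (-26.474816 − 16.722)²) = 62.700387

62.700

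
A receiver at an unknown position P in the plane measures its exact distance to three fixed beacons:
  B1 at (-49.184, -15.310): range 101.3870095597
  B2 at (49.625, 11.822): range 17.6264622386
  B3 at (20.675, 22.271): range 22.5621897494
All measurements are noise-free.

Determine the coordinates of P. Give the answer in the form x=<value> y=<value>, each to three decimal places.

eq1: (x + 49.184)² + (y + 15.310)² = 101.3870095597²
eq2: (x − 49.625)² + (y − 11.822)² = 17.6264622386²
eq3: (x − 20.675)² + (y − 22.271)² = 22.5621897494²
eq3−eq1, eq3−eq2 (x²,y² cancel):
  -139.718·x − 75.162·y = -8040.264411
  57.900·x − 20.898·y = 1877.307478
det = -139.718·-20.898 − -75.162·57.900 = 7271.706564
x = (-8040.264411·-20.898 − -75.162·1877.307478) / 7271.706564 = 42.511015
y = (-139.718·1877.307478 − -8040.264411·57.900) / 7271.706564 = 27.949101

x=42.511 y=27.949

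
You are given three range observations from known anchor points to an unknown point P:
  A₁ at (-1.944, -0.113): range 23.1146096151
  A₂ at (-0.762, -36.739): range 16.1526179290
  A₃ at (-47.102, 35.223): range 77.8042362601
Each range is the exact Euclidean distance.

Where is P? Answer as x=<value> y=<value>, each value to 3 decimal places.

eq1: (x + 1.944)² + (y + 0.113)² = 23.1146096151²
eq2: (x + 0.762)² + (y + 36.739)² = 16.1526179290²
eq3: (x + 47.102)² + (y − 35.223)² = 77.8042362601²
eq3−eq2, eq3−eq1 (x²,y² cancel):
  92.680·x − 143.924·y = 3683.668746
  90.316·x − 70.672·y = 2063.747774
det = 92.680·-70.672 − -143.924·90.316 = 6448.759024
x = (3683.668746·-70.672 − -143.924·2063.747774) / 6448.759024 = 5.689559
y = (92.680·2063.747774 − 3683.668746·90.316) / 6448.759024 = -21.930744

x=5.690 y=-21.931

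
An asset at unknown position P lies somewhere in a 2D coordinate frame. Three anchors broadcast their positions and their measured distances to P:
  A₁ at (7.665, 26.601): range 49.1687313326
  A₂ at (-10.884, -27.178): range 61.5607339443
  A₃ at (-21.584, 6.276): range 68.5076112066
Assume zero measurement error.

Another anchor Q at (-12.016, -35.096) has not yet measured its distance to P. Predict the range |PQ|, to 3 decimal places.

65.953

eq1: (x − 7.665)² + (y − 26.601)² = 49.1687313326²
eq2: (x + 10.884)² + (y + 27.178)² = 61.5607339443²
eq3: (x + 21.584)² + (y − 6.276)² = 68.5076112066²
eq1−eq2, eq1−eq3 (x²,y² cancel):
  -37.098·x − 107.558·y = -1281.420109
  -58.498·x − 40.650·y = -2536.836846
det = -37.098·-40.650 − -107.558·-58.498 = -4783.894184
x = (-1281.420109·-40.650 − -107.558·-2536.836846) / -4783.894184 = 46.148046
y = (-37.098·-2536.836846 − -1281.420109·-58.498) / -4783.894184 = -4.003236
|P − Q| = √((46.148046 − -12.016)² + (-4.003236 − -35.096)²) = 65.953137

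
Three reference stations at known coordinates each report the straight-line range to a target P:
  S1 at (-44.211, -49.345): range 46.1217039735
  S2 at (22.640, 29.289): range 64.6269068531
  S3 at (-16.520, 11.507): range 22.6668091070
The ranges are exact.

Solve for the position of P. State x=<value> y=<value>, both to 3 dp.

eq1: (x + 44.211)² + (y + 49.345)² = 46.1217039735²
eq2: (x − 22.640)² + (y − 29.289)² = 64.6269068531²
eq3: (x + 16.520)² + (y − 11.507)² = 22.6668091070²
eq2−eq3, eq2−eq1 (x²,y² cancel):
  -78.320·x − 35.564·y = 2697.759182
  -133.702·x − 157.268·y = 5068.551937
det = -78.320·-157.268 − -35.564·-133.702 = 7562.251832
x = (2697.759182·-157.268 − -35.564·5068.551937) / 7562.251832 = -32.267268
y = (-78.320·5068.551937 − 2697.759182·-133.702) / 7562.251832 = -4.796612

x=-32.267 y=-4.797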